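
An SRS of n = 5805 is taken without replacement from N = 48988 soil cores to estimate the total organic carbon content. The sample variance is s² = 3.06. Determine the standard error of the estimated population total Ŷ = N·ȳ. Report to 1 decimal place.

1056.0

Var(Ŷ) = N²·Var(ȳ) = N²·(1 − n/N)·s²/n.
f = 5805/48988 = 0.11849841; Var(ȳ) = 0.88150159·3.06/5805 = 4.6466751 × 10^-4.
Var(Ŷ) = 48988² · (4.6466751 × 10^-4) = 1.1151203 × 10^6.
SE(Ŷ) = √(1.1151203 × 10^6) = 1056.0.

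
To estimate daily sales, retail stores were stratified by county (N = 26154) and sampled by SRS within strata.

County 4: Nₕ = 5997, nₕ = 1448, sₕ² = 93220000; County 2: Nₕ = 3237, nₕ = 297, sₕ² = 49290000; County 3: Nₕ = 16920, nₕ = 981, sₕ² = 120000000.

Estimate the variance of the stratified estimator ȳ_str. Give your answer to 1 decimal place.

53104.3

Var(ȳ_str) = Σₕ Wₕ²(1 − fₕ)sₕ²/nₕ with Wₕ = Nₕ/N, N = 26154.
County 4: Wₕ = 0.22929571; term = 0.22929571²·(1 − 0.24145406)·93220000/1448 = 2567.5227.
County 2: Wₕ = 0.12376692; term = 0.12376692²·(1 − 0.09175162)·49290000/297 = 2308.9587.
County 3: Wₕ = 0.64693737; term = 0.64693737²·(1 − 0.05797872)·120000000/981 = 48227.798.
Sum = 53104.279.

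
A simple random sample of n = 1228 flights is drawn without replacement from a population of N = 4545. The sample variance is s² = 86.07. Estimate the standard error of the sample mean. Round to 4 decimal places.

0.2262

Under SRS without replacement, Var(ȳ) = (1 − f)·s²/n with f = n/N = 1228/4545 = 0.27018702.
Var(ȳ) = (1 − 0.27018702)·86.07/1228 = 0.72981298·0.070089577 = 0.051152283.
SE(ȳ) = √(0.051152283) = 0.2262.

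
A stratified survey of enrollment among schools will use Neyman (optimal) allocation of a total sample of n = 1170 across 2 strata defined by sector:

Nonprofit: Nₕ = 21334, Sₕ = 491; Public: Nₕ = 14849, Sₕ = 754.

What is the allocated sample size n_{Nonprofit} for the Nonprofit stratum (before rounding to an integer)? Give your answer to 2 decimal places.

565.53

Neyman allocation: nₕ = n·NₕSₕ / Σⱼ NⱼSⱼ.
Σ NⱼSⱼ = 21334·491 + 14849·754 = 2.167114 × 10^7.
n_{Nonprofit} = 1170·21334·491 / (2.167114 × 10^7) = 565.53.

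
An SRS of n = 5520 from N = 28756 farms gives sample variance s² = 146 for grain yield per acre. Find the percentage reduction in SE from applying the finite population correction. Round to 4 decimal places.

10.1090

f = n/N = 5520/28756 = 0.19195994.
SE_no-fpc = √(s²/n) = 0.16263233; SE_fpc = √((1−f)s²/n) = 0.14619191.
Ratio = √(1−f) = 0.89891049. Reduction = 100·(1 − 0.89891049) = 10.1090%.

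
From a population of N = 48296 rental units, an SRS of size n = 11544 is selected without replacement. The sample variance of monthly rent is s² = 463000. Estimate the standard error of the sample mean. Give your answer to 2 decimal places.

5.52

Under SRS without replacement, Var(ȳ) = (1 − f)·s²/n with f = n/N = 11544/48296 = 0.23902601.
Var(ȳ) = (1 − 0.23902601)·463000/11544 = 0.76097399·40.107415 = 30.5207.
SE(ȳ) = √(30.5207) = 5.52.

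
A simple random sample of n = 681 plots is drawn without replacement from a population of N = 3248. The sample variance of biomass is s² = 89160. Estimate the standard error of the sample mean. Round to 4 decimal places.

10.1722

Under SRS without replacement, Var(ȳ) = (1 − f)·s²/n with f = n/N = 681/3248 = 0.20966749.
Var(ȳ) = (1 − 0.20966749)·89160/681 = 0.79033251·130.92511 = 103.47437.
SE(ȳ) = √(103.47437) = 10.1722.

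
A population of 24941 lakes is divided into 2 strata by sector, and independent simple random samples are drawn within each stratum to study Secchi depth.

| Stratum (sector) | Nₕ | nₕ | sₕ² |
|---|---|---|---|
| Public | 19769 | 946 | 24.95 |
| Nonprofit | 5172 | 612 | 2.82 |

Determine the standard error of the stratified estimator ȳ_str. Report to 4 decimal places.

Var(ȳ_str) = Σₕ Wₕ²(1 − fₕ)sₕ²/nₕ with Wₕ = Nₕ/N, N = 24941.
Public: Wₕ = 0.79263061; term = 0.79263061²·(1 − 0.04785270)·24.95/946 = 0.015777029.
Nonprofit: Wₕ = 0.20736939; term = 0.20736939²·(1 − 0.11832947)·2.82/612 = 1.7470017 × 10^-4.
Sum = 0.015951729.
SE = √(0.015951729) = 0.1263.

0.1263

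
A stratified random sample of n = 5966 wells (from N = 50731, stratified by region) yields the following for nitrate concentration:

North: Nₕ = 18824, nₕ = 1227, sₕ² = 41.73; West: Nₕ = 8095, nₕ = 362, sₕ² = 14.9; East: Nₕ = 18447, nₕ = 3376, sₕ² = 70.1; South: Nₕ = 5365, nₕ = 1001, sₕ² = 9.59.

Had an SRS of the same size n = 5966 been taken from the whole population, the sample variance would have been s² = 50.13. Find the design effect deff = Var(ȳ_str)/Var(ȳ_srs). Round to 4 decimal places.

Var(ȳ_str) = Σ Wₕ²(1−fₕ)sₕ²/nₕ with Wₕ = Nₕ/50731:
  North: (18824/50731)²·(1−1227/18824)·41.73/1227 = 0.0043773122
  West: (8095/50731)²·(1−362/8095)·14.9/362 = 0.0010011421
  East: (18447/50731)²·(1−3376/18447)·70.1/3376 = 0.0022430376
  South: (5365/50731)²·(1−1001/5365)·9.59/1001 = 8.7154969 × 10^-5
  → Var(ȳ_str) = 0.0077086469.
Var(ȳ_srs) = (1 − 5966/50731)·50.13/5966 = 0.0074144616.
deff = 0.0077086469 / 0.0074144616 = 1.0397.

1.0397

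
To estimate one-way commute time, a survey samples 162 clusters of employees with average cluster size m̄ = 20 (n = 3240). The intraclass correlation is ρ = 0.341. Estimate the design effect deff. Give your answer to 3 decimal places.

7.479

deff = 1 + (20 − 1)·0.341 = 1 + 6.479 = 7.479.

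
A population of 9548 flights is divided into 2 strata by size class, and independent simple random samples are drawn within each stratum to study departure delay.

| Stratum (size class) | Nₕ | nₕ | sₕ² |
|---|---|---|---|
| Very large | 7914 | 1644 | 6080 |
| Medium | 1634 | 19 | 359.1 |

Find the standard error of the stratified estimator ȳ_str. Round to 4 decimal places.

Var(ȳ_str) = Σₕ Wₕ²(1 − fₕ)sₕ²/nₕ with Wₕ = Nₕ/N, N = 9548.
Very large: Wₕ = 0.82886468; term = 0.82886468²·(1 − 0.20773313)·6080/1644 = 2.012985.
Medium: Wₕ = 0.17113532; term = 0.17113532²·(1 − 0.01162791)·359.1/19 = 0.54709351.
Sum = 2.5600785.
SE = √(2.5600785) = 1.6000.

1.6000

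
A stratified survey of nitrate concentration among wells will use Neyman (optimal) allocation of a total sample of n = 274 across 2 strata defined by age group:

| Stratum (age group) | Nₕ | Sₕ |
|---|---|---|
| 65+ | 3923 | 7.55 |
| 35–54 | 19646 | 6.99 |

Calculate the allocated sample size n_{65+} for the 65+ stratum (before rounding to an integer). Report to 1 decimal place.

48.6

Neyman allocation: nₕ = n·NₕSₕ / Σⱼ NⱼSⱼ.
Σ NⱼSⱼ = 3923·7.55 + 19646·6.99 = 166944.19.
n_{65+} = 274·3923·7.55 / 166944.19 = 48.6.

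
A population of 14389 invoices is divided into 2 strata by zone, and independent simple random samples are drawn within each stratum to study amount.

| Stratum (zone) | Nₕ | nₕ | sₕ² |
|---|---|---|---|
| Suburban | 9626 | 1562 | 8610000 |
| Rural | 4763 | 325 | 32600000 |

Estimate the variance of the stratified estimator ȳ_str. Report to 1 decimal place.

Var(ȳ_str) = Σₕ Wₕ²(1 − fₕ)sₕ²/nₕ with Wₕ = Nₕ/N, N = 14389.
Suburban: Wₕ = 0.66898325; term = 0.66898325²·(1 − 0.16226886)·8610000/1562 = 2066.604.
Rural: Wₕ = 0.33101675; term = 0.33101675²·(1 − 0.06823431)·32600000/325 = 10240.965.
Sum = 12307.569.

12307.6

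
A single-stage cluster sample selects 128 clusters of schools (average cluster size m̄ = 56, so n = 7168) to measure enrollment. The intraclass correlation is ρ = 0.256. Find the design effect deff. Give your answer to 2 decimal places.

15.08

deff = 1 + (56 − 1)·0.256 = 1 + 14.08 = 15.08.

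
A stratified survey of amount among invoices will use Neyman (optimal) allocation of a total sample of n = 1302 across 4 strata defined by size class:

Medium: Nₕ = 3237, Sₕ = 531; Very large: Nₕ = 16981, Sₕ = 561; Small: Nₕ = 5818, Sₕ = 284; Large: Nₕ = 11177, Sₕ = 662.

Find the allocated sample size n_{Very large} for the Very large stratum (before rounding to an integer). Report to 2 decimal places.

Neyman allocation: nₕ = n·NₕSₕ / Σⱼ NⱼSⱼ.
Σ NⱼSⱼ = 3237·531 + 16981·561 + 5818·284 + 11177·662 = 2.0296674 × 10^7.
n_{Very large} = 1302·16981·561 / (2.0296674 × 10^7) = 611.10.

611.10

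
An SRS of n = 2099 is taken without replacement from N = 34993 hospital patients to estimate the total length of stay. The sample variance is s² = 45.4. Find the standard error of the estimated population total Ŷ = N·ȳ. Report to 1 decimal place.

Var(Ŷ) = N²·Var(ȳ) = N²·(1 − n/N)·s²/n.
f = 2099/34993 = 0.05998343; Var(ȳ) = 0.94001657·45.4/2099 = 0.020331945.
Var(Ŷ) = 34993² · 0.020331945 = 2.4896671 × 10^7.
SE(Ŷ) = √(2.4896671 × 10^7) = 4989.7.

4989.7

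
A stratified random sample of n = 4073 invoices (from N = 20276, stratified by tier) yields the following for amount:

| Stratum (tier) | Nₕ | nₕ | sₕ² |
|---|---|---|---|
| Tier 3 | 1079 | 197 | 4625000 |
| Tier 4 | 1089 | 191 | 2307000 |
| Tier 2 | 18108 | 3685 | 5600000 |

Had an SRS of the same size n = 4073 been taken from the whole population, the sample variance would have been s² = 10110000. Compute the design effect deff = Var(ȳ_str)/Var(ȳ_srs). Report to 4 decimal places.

0.5286

Var(ȳ_str) = Σ Wₕ²(1−fₕ)sₕ²/nₕ with Wₕ = Nₕ/20276:
  Tier 3: (1079/20276)²·(1−197/1079)·4625000/197 = 54.346424
  Tier 4: (1089/20276)²·(1−191/1089)·2307000/191 = 28.731207
  Tier 2: (18108/20276)²·(1−3685/18108)·5600000/3685 = 965.41059
  → Var(ȳ_str) = 1048.4882.
Var(ȳ_srs) = (1 − 4073/20276)·10110000/4073 = 1983.5808.
deff = 1048.4882 / 1983.5808 = 0.5286.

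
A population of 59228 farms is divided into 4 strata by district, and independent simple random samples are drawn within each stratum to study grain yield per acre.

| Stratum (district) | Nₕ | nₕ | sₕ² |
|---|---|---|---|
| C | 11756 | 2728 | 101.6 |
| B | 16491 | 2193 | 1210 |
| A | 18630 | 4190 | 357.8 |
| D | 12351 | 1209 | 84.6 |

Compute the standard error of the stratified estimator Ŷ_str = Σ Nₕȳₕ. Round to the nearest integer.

Var(Ŷ_str) = Σₕ Nₕ²(1 − fₕ)sₕ²/nₕ.
C: 11756²·(1 − 2728/11756)·101.6/2728 = 3.9527602 × 10^6.
B: 16491²·(1 − 2193/16491)·1210/2193 = 1.3009752 × 10^8.
A: 18630²·(1 − 4190/18630)·357.8/4190 = 2.29724 × 10^7.
D: 12351²·(1 − 1209/12351)·84.6/1209 = 9.6296242 × 10^6.
Sum = 1.666523 × 10^8.
SE = √(1.666523 × 10^8) = 12909.

12909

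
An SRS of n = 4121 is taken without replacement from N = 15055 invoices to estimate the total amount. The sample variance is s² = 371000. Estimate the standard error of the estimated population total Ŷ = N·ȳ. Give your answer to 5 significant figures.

Var(Ŷ) = N²·Var(ȳ) = N²·(1 − n/N)·s²/n.
f = 4121/15055 = 0.27372966; Var(ȳ) = 0.72627034·371000/4121 = 65.383717.
Var(Ŷ) = 15055² · 65.383717 = 1.4819417 × 10^10.
SE(Ŷ) = √(1.4819417 × 10^10) = 121740.

121740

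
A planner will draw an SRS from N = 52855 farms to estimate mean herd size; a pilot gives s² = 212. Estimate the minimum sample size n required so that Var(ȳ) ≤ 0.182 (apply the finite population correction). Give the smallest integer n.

Without fpc, n₀ = s²/D = 212/0.182 = 1164.8352.
With fpc, (1 − n/N)·s²/n ≤ D requires n ≥ n₀/(1 + n₀/N) = 1164.8352/(1 + 1164.8352/52855) = 1139.7177.
Rounding up, n = 1140.

1140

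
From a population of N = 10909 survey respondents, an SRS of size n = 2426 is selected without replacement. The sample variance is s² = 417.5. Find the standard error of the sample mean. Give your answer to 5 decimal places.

0.36582

Under SRS without replacement, Var(ȳ) = (1 − f)·s²/n with f = n/N = 2426/10909 = 0.22238519.
Var(ȳ) = (1 − 0.22238519)·417.5/2426 = 0.77761481·0.17209398 = 0.13382283.
SE(ȳ) = √(0.13382283) = 0.36582.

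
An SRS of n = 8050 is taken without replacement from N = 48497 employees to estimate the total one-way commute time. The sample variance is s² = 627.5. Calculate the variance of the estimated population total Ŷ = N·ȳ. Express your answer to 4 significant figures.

1.529 × 10^8

Var(Ŷ) = N²·Var(ȳ) = N²·(1 − n/N)·s²/n.
f = 8050/48497 = 0.16598965; Var(ȳ) = 0.83401035·627.5/8050 = 0.065011366.
Var(Ŷ) = 48497² · 0.065011366 = 1.5290407 × 10^8.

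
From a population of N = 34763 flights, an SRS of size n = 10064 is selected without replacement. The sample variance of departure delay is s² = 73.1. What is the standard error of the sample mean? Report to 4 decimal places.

0.0718

Under SRS without replacement, Var(ȳ) = (1 − f)·s²/n with f = n/N = 10064/34763 = 0.28950321.
Var(ȳ) = (1 − 0.28950321)·73.1/10064 = 0.71049679·0.0072635135 = 0.0051607031.
SE(ȳ) = √(0.0051607031) = 0.0718.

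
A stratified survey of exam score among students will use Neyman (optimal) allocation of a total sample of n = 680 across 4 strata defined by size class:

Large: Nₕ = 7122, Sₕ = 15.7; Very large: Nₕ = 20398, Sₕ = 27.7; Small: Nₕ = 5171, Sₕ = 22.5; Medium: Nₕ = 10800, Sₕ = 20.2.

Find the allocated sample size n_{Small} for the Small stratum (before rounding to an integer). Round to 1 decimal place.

Neyman allocation: nₕ = n·NₕSₕ / Σⱼ NⱼSⱼ.
Σ NⱼSⱼ = 7122·15.7 + 20398·27.7 + 5171·22.5 + 10800·20.2 = 1.0113475 × 10^6.
n_{Small} = 680·5171·22.5 / (1.0113475 × 10^6) = 78.2.

78.2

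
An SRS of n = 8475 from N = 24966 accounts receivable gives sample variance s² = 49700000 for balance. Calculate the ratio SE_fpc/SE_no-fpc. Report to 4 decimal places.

0.8127

f = n/N = 8475/24966 = 0.33946167.
SE_no-fpc = √(s²/n) = 76.578762; SE_fpc = √((1−f)s²/n) = 62.238247.
Ratio = √(1−f) = 0.81273509.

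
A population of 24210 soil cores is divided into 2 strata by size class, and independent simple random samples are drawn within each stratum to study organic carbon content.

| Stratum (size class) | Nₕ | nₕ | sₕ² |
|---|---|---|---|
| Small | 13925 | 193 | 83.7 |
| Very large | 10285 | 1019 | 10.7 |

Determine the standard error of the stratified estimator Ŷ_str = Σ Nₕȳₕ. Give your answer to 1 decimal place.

9161.2

Var(Ŷ_str) = Σₕ Nₕ²(1 − fₕ)sₕ²/nₕ.
Small: 13925²·(1 − 193/13925)·83.7/193 = 8.2927228 × 10^7.
Very large: 10285²·(1 − 1019/10285)·10.7/1019 = 1.0007053 × 10^6.
Sum = 8.3927933 × 10^7.
SE = √(8.3927933 × 10^7) = 9161.2.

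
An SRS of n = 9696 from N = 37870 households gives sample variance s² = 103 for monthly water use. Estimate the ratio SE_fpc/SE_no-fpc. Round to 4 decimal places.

0.8625

f = n/N = 9696/37870 = 0.25603380.
SE_no-fpc = √(s²/n) = 0.10306763; SE_fpc = √((1−f)s²/n) = 0.088899417.
Ratio = √(1−f) = 0.86253475.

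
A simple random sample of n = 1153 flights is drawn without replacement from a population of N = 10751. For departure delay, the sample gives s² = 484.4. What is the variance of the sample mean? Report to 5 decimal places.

Under SRS without replacement, Var(ȳ) = (1 − f)·s²/n with f = n/N = 1153/10751 = 0.10724584.
Var(ȳ) = (1 − 0.10724584)·484.4/1153 = 0.89275416·0.42012142 = 0.37506515.

0.37507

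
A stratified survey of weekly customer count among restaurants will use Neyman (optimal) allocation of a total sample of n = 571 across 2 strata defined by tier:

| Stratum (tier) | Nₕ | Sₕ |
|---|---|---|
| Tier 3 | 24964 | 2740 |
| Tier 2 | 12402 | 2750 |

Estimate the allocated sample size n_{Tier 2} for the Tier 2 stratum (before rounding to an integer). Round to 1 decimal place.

Neyman allocation: nₕ = n·NₕSₕ / Σⱼ NⱼSⱼ.
Σ NⱼSⱼ = 24964·2740 + 12402·2750 = 1.0250686 × 10^8.
n_{Tier 2} = 571·12402·2750 / (1.0250686 × 10^8) = 190.0.

190.0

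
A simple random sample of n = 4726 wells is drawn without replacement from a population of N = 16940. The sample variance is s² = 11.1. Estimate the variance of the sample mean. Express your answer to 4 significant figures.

0.001693

Under SRS without replacement, Var(ȳ) = (1 − f)·s²/n with f = n/N = 4726/16940 = 0.27898465.
Var(ȳ) = (1 − 0.27898465)·11.1/4726 = 0.72101535·0.0023487093 = 0.0016934554.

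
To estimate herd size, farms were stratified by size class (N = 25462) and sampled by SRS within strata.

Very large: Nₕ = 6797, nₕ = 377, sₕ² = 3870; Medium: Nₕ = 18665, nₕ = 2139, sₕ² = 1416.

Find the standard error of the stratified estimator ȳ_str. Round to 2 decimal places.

Var(ȳ_str) = Σₕ Wₕ²(1 − fₕ)sₕ²/nₕ with Wₕ = Nₕ/N, N = 25462.
Very large: Wₕ = 0.26694682; term = 0.26694682²·(1 − 0.05546565)·3870/377 = 0.69093451.
Medium: Wₕ = 0.73305318; term = 0.73305318²·(1 − 0.11459952)·1416/2139 = 0.31496564.
Sum = 1.0059002.
SE = √(1.0059002) = 1.00.

1.00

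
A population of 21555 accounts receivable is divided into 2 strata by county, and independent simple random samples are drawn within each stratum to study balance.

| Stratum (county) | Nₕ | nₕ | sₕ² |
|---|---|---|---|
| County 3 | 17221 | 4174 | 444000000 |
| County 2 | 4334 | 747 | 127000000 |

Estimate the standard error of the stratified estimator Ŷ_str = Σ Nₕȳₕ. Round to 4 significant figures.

Var(Ŷ_str) = Σₕ Nₕ²(1 − fₕ)sₕ²/nₕ.
County 3: 17221²·(1 − 4174/17221)·444000000/4174 = 2.3900091 × 10^13.
County 2: 4334²·(1 − 747/4334)·127000000/747 = 2.643038 × 10^12.
Sum = 2.6543129 × 10^13.
SE = √(2.6543129 × 10^13) = 5.152 × 10^6.

5.152 × 10^6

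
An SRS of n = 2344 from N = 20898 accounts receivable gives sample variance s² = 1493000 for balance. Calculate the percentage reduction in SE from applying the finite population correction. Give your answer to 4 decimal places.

f = n/N = 2344/20898 = 0.11216384.
SE_no-fpc = √(s²/n) = 25.237777; SE_fpc = √((1−f)s²/n) = 23.78031.
Ratio = √(1−f) = 0.94225058. Reduction = 100·(1 − 0.94225058) = 5.7749%.

5.7749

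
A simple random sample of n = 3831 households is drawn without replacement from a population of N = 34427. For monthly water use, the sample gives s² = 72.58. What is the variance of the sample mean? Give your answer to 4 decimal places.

Under SRS without replacement, Var(ȳ) = (1 − f)·s²/n with f = n/N = 3831/34427 = 0.11127894.
Var(ȳ) = (1 − 0.11127894)·72.58/3831 = 0.88872106·0.018945445 = 0.016837216.

0.0168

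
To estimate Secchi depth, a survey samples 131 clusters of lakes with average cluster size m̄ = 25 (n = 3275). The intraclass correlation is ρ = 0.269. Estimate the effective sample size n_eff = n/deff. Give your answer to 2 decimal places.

439.24

deff = 1 + (25 − 1)·0.269 = 1 + 6.456 = 7.456.
n_eff = 3275 / 7.456 = 439.24.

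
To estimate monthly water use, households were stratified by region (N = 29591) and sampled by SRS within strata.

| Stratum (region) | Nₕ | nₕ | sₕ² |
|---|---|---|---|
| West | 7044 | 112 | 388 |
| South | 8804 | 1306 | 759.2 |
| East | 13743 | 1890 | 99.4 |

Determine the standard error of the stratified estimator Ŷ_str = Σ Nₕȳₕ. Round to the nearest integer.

Var(Ŷ_str) = Σₕ Nₕ²(1 − fₕ)sₕ²/nₕ.
West: 7044²·(1 − 112/7044)·388/112 = 1.6915763 × 10^8.
South: 8804²·(1 − 1306/8804)·759.2/1306 = 3.8374126 × 10^7.
East: 13743²·(1 − 1890/13743)·99.4/1890 = 8.5671113 × 10^6.
Sum = 2.1609887 × 10^8.
SE = √(2.1609887 × 10^8) = 14700.

14700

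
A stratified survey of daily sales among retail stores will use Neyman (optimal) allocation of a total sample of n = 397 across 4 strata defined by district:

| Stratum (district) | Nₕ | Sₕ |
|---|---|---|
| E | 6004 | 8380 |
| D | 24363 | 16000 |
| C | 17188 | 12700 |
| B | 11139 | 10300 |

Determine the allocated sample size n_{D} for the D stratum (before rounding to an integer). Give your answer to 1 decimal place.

Neyman allocation: nₕ = n·NₕSₕ / Σⱼ NⱼSⱼ.
Σ NⱼSⱼ = 6004·8380 + 24363·16000 + 17188·12700 + 11139·10300 = 7.7314082 × 10^8.
n_{D} = 397·24363·16000 / (7.7314082 × 10^8) = 200.2.

200.2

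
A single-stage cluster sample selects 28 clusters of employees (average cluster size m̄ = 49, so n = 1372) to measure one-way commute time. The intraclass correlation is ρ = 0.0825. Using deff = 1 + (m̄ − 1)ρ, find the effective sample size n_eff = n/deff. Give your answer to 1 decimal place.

276.6

deff = 1 + (49 − 1)·0.0825 = 1 + 3.96 = 4.96.
n_eff = 1372 / 4.96 = 276.6.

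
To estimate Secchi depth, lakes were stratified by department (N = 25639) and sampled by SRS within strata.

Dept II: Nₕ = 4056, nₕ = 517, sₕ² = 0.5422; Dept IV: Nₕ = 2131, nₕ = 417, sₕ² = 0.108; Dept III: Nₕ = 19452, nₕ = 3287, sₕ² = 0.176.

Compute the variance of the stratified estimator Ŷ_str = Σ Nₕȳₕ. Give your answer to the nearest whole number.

32836

Var(Ŷ_str) = Σₕ Nₕ²(1 − fₕ)sₕ²/nₕ.
Dept II: 4056²·(1 − 517/4056)·0.5422/517 = 15053.846.
Dept IV: 2131²·(1 − 417/2131)·0.108/417 = 945.98003.
Dept III: 19452²·(1 − 3287/19452)·0.176/3287 = 16836.543.
Sum = 32836.369.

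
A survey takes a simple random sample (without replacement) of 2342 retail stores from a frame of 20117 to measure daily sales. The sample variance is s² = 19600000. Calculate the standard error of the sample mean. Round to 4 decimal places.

85.9919

Under SRS without replacement, Var(ȳ) = (1 − f)·s²/n with f = n/N = 2342/20117 = 0.11641895.
Var(ȳ) = (1 − 0.11641895)·19600000/2342 = 0.88358105·8368.9155 = 7394.6151.
SE(ȳ) = √(7394.6151) = 85.9919.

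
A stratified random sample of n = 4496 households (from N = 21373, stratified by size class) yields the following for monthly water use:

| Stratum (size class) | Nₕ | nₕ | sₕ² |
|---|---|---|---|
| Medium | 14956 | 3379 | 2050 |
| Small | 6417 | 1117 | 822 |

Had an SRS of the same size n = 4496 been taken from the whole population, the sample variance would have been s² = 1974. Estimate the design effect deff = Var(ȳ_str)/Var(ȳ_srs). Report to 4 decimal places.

Var(ȳ_str) = Σ Wₕ²(1−fₕ)sₕ²/nₕ with Wₕ = Nₕ/21373:
  Medium: (14956/21373)²·(1−3379/14956)·2050/3379 = 0.22995676
  Small: (6417/21373)²·(1−1117/6417)·822/1117 = 0.054789279
  → Var(ȳ_str) = 0.28474604.
Var(ȳ_srs) = (1 − 4496/21373)·1974/4496 = 0.34669742.
deff = 0.28474604 / 0.34669742 = 0.8213.

0.8213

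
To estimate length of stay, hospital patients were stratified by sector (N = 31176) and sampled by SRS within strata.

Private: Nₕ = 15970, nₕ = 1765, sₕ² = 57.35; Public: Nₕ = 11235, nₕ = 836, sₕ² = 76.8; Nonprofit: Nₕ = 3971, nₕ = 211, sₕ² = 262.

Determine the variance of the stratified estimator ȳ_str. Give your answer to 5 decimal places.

0.03770

Var(ȳ_str) = Σₕ Wₕ²(1 − fₕ)sₕ²/nₕ with Wₕ = Nₕ/N, N = 31176.
Private: Wₕ = 0.51225302; term = 0.51225302²·(1 − 0.11051972)·57.35/1765 = 0.0075839259.
Public: Wₕ = 0.36037336; term = 0.36037336²·(1 − 0.07441032)·76.8/836 = 0.01104279.
Nonprofit: Wₕ = 0.12737362; term = 0.12737362²·(1 − 0.05313523)·262/211 = 0.019075054.
Sum = 0.03770177.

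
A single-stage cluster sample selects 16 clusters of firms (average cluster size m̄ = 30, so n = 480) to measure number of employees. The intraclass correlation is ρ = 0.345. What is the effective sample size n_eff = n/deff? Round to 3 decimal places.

deff = 1 + (30 − 1)·0.345 = 1 + 10.005 = 11.005.
n_eff = 480 / 11.005 = 43.617.

43.617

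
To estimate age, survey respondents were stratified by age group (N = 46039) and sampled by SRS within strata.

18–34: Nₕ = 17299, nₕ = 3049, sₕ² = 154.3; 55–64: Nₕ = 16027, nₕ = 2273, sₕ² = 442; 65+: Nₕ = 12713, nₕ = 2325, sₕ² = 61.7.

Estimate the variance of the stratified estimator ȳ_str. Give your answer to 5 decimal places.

0.02776

Var(ȳ_str) = Σₕ Wₕ²(1 − fₕ)sₕ²/nₕ with Wₕ = Nₕ/N, N = 46039.
18–34: Wₕ = 0.37574665; term = 0.37574665²·(1 − 0.17625296)·154.3/3049 = 0.0058856252.
55–64: Wₕ = 0.34811790; term = 0.34811790²·(1 − 0.14182317)·442/2273 = 0.020223314.
65+: Wₕ = 0.27613545; term = 0.27613545²·(1 − 0.18288366)·61.7/2325 = 0.0016534476.
Sum = 0.027762387.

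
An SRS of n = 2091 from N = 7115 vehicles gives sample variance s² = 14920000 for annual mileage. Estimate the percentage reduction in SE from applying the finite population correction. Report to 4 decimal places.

15.9694

f = n/N = 2091/7115 = 0.29388616.
SE_no-fpc = √(s²/n) = 84.470953; SE_fpc = √((1−f)s²/n) = 70.981432.
Ratio = √(1−f) = 0.84030580. Reduction = 100·(1 − 0.84030580) = 15.9694%.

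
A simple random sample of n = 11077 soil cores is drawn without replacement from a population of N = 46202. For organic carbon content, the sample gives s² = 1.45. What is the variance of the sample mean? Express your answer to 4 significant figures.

Under SRS without replacement, Var(ȳ) = (1 − f)·s²/n with f = n/N = 11077/46202 = 0.23975153.
Var(ȳ) = (1 − 0.23975153)·1.45/11077 = 0.76024847·1.3090187 × 10^-4 = 9.9517946 × 10^-5.

9.952 × 10^-5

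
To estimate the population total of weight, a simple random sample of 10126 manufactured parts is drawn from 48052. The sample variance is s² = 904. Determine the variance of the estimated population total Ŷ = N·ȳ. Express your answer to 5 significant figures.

1.6270 × 10^8

Var(Ŷ) = N²·Var(ȳ) = N²·(1 − n/N)·s²/n.
f = 10126/48052 = 0.21073004; Var(ȳ) = 0.78926996·904/10126 = 0.070462181.
Var(Ŷ) = 48052² · 0.070462181 = 1.626968 × 10^8.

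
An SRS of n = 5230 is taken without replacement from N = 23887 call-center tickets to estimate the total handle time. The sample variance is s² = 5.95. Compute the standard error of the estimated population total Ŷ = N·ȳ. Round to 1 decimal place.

Var(Ŷ) = N²·Var(ȳ) = N²·(1 − n/N)·s²/n.
f = 5230/23887 = 0.21894754; Var(ȳ) = 0.78105246·5.95/5230 = 8.8857784 × 10^-4.
Var(Ŷ) = 23887² · (8.8857784 × 10^-4) = 507012.54.
SE(Ŷ) = √(507012.54) = 712.0.

712.0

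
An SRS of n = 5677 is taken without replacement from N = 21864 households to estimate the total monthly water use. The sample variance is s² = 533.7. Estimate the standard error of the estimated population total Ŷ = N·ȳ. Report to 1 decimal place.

5768.2

Var(Ŷ) = N²·Var(ȳ) = N²·(1 − n/N)·s²/n.
f = 5677/21864 = 0.25965057; Var(ȳ) = 0.74034943·533.7/5677 = 0.069600932.
Var(Ŷ) = 21864² · 0.069600932 = 3.3271646 × 10^7.
SE(Ŷ) = √(3.3271646 × 10^7) = 5768.2.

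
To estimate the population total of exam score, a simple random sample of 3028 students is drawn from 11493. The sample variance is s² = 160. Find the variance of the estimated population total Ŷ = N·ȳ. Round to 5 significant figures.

Var(Ŷ) = N²·Var(ȳ) = N²·(1 − n/N)·s²/n.
f = 3028/11493 = 0.26346472; Var(ȳ) = 0.73653528·160/3028 = 0.038918641.
Var(Ŷ) = 11493² · 0.038918641 = 5.1407263 × 10^6.

5.1407 × 10^6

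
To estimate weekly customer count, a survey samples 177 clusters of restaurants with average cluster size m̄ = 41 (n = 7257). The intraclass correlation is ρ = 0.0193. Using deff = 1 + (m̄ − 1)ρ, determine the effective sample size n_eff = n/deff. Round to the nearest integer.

4095

deff = 1 + (41 − 1)·0.0193 = 1 + 0.772 = 1.772.
n_eff = 7257 / 1.772 = 4095.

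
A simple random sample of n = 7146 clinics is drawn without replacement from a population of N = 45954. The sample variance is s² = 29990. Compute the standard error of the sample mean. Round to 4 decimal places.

Under SRS without replacement, Var(ȳ) = (1 − f)·s²/n with f = n/N = 7146/45954 = 0.15550333.
Var(ȳ) = (1 − 0.15550333)·29990/7146 = 0.84449667·4.1967534 = 3.5441443.
SE(ȳ) = √(3.5441443) = 1.8826.

1.8826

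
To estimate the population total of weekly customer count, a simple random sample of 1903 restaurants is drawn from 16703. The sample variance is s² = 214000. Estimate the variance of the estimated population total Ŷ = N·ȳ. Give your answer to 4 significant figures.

Var(Ŷ) = N²·Var(ȳ) = N²·(1 − n/N)·s²/n.
f = 1903/16703 = 0.11393163; Var(ȳ) = 0.88606837·214000/1903 = 99.64195.
Var(Ŷ) = 16703² · 99.64195 = 2.7799128 × 10^10.

2.780 × 10^10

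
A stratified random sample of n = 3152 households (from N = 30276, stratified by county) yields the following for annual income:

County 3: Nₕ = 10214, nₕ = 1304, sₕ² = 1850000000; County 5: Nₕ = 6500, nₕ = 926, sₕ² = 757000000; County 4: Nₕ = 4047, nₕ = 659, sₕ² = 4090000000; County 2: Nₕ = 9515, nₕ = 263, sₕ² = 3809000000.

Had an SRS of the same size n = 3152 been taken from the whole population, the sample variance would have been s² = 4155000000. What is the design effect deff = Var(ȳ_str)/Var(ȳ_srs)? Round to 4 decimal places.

1.4030

Var(ȳ_str) = Σ Wₕ²(1−fₕ)sₕ²/nₕ with Wₕ = Nₕ/30276:
  County 3: (10214/30276)²·(1−1304/10214)·1850000000/1304 = 140854.49
  County 5: (6500/30276)²·(1−926/6500)·757000000/926 = 32312.326
  County 4: (4047/30276)²·(1−659/4047)·4090000000/659 = 92836.232
  County 2: (9515/30276)²·(1−263/9515)·3809000000/263 = 1.3909216 × 10^6
  → Var(ȳ_str) = 1.6569246 × 10^6.
Var(ȳ_srs) = (1 − 3152/30276)·4155000000/3152 = 1.1809732 × 10^6.
deff = (1.6569246 × 10^6) / (1.1809732 × 10^6) = 1.4030.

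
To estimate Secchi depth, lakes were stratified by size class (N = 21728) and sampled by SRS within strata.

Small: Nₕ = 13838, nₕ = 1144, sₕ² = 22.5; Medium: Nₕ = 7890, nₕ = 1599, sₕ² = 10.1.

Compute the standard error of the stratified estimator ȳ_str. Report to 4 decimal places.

0.0893

Var(ȳ_str) = Σₕ Wₕ²(1 − fₕ)sₕ²/nₕ with Wₕ = Nₕ/N, N = 21728.
Small: Wₕ = 0.63687408; term = 0.63687408²·(1 − 0.08267091)·22.5/1144 = 0.0073179394.
Medium: Wₕ = 0.36312592; term = 0.36312592²·(1 − 0.20266160)·10.1/1599 = 6.6409482 × 10^-4.
Sum = 0.0079820342.
SE = √(0.0079820342) = 0.0893.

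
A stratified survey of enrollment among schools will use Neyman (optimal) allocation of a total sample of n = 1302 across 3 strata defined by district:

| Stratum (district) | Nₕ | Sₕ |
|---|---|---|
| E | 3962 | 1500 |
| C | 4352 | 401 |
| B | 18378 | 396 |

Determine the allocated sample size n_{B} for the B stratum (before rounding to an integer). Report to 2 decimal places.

633.15

Neyman allocation: nₕ = n·NₕSₕ / Σⱼ NⱼSⱼ.
Σ NⱼSⱼ = 3962·1500 + 4352·401 + 18378·396 = 1.496584 × 10^7.
n_{B} = 1302·18378·396 / (1.496584 × 10^7) = 633.15.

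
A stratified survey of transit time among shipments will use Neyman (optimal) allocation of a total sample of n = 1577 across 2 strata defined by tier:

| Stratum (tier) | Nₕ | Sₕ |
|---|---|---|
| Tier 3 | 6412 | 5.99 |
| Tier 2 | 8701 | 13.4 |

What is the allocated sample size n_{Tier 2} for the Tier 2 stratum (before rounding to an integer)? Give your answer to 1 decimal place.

Neyman allocation: nₕ = n·NₕSₕ / Σⱼ NⱼSⱼ.
Σ NⱼSⱼ = 6412·5.99 + 8701·13.4 = 155001.28.
n_{Tier 2} = 1577·8701·13.4 / 155001.28 = 1186.2.

1186.2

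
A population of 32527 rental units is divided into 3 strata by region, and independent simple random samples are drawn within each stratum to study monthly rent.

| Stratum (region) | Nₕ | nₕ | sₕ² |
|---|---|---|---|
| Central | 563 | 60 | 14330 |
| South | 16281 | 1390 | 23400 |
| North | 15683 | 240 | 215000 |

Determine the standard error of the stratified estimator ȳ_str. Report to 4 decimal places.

14.4565

Var(ȳ_str) = Σₕ Wₕ²(1 − fₕ)sₕ²/nₕ with Wₕ = Nₕ/N, N = 32527.
Central: Wₕ = 0.01730870; term = 0.01730870²·(1 − 0.10657194)·14330/60 = 0.063926849.
South: Wₕ = 0.50053801; term = 0.50053801²·(1 − 0.08537559)·23400/1390 = 3.857607.
North: Wₕ = 0.48215329; term = 0.48215329²·(1 − 0.01530319)·215000/240 = 205.069.
Sum = 208.99053.
SE = √(208.99053) = 14.4565.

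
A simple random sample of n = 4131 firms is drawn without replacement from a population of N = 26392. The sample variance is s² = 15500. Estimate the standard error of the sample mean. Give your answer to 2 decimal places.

Under SRS without replacement, Var(ȳ) = (1 − f)·s²/n with f = n/N = 4131/26392 = 0.15652470.
Var(ȳ) = (1 − 0.15652470)·15500/4131 = 0.84347530·3.7521181 = 3.1648189.
SE(ȳ) = √(3.1648189) = 1.78.

1.78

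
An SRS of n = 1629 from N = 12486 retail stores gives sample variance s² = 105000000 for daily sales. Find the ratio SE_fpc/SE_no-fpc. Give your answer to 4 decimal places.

0.9325

f = n/N = 1629/12486 = 0.13046612.
SE_no-fpc = √(s²/n) = 253.88328; SE_fpc = √((1−f)s²/n) = 236.74312.
Ratio = √(1−f) = 0.93248800.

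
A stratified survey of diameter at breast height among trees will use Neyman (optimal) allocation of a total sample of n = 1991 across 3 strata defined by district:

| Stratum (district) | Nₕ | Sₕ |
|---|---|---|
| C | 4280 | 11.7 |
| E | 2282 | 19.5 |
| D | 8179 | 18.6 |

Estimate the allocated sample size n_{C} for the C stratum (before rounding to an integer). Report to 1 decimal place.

404.1

Neyman allocation: nₕ = n·NₕSₕ / Σⱼ NⱼSⱼ.
Σ NⱼSⱼ = 4280·11.7 + 2282·19.5 + 8179·18.6 = 246704.4.
n_{C} = 1991·4280·11.7 / 246704.4 = 404.1.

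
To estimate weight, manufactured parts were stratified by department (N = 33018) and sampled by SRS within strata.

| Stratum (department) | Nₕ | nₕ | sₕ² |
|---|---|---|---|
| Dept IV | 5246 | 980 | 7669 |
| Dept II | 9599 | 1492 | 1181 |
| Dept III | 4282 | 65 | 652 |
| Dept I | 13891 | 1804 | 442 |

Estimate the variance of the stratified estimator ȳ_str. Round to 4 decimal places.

0.4210

Var(ȳ_str) = Σₕ Wₕ²(1 − fₕ)sₕ²/nₕ with Wₕ = Nₕ/N, N = 33018.
Dept IV: Wₕ = 0.15888303; term = 0.15888303²·(1 − 0.18680900)·7669/980 = 0.16064243.
Dept II: Wₕ = 0.29072021; term = 0.29072021²·(1 − 0.15543286)·1181/1492 = 0.056502246.
Dept III: Wₕ = 0.12968684; term = 0.12968684²·(1 − 0.01517982)·652/65 = 0.16614336.
Dept I: Wₕ = 0.42070992; term = 0.42070992²·(1 − 0.12986826)·442/1804 = 0.037734295.
Sum = 0.42102233.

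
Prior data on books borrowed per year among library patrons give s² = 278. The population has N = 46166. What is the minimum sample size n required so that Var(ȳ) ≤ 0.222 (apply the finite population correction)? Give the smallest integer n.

1220

Without fpc, n₀ = s²/D = 278/0.222 = 1252.2523.
With fpc, (1 − n/N)·s²/n ≤ D requires n ≥ n₀/(1 + n₀/N) = 1252.2523/(1 + 1252.2523/46166) = 1219.1820.
Rounding up, n = 1220.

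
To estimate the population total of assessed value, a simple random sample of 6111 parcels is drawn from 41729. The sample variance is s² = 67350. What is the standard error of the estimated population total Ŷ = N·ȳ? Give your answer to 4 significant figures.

Var(Ŷ) = N²·Var(ȳ) = N²·(1 − n/N)·s²/n.
f = 6111/41729 = 0.14644492; Var(ȳ) = 0.85355508·67350/6111 = 9.407124.
Var(Ŷ) = 41729² · 9.407124 = 1.6380714 × 10^10.
SE(Ŷ) = √(1.6380714 × 10^10) = 128000.

128000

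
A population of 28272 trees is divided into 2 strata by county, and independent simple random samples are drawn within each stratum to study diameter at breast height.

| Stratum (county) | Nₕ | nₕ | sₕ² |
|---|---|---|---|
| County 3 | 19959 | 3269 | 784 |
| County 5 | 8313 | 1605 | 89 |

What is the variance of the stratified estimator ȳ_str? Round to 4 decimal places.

Var(ȳ_str) = Σₕ Wₕ²(1 − fₕ)sₕ²/nₕ with Wₕ = Nₕ/N, N = 28272.
County 3: Wₕ = 0.70596350; term = 0.70596350²·(1 − 0.16378576)·784/3269 = 0.099950091.
County 5: Wₕ = 0.29403650; term = 0.29403650²·(1 − 0.19307109)·89/1605 = 0.0038685903.
Sum = 0.10381868.

0.1038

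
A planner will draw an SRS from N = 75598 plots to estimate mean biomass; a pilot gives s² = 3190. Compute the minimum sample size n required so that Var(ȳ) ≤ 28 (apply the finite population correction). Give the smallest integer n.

Without fpc, n₀ = s²/D = 3190/28 = 113.9286.
With fpc, (1 − n/N)·s²/n ≤ D requires n ≥ n₀/(1 + n₀/N) = 113.9286/(1 + 113.9286/75598) = 113.7572.
Rounding up, n = 114.

114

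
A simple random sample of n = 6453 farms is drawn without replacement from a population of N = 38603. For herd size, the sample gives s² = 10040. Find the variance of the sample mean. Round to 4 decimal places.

Under SRS without replacement, Var(ȳ) = (1 − f)·s²/n with f = n/N = 6453/38603 = 0.16716317.
Var(ȳ) = (1 − 0.16716317)·10040/6453 = 0.83283683·1.5558655 = 1.2957821.

1.2958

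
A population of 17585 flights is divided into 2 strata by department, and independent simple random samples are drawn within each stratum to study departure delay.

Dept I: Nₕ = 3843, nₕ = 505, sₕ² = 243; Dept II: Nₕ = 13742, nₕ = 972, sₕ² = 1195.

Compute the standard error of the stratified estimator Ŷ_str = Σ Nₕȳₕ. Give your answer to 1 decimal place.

Var(Ŷ_str) = Σₕ Nₕ²(1 − fₕ)sₕ²/nₕ.
Dept I: 3843²·(1 − 505/3843)·243/505 = 6.1726494 × 10^6.
Dept II: 13742²·(1 − 972/13742)·1195/972 = 2.1574587 × 10^8.
Sum = 2.2191852 × 10^8.
SE = √(2.2191852 × 10^8) = 14896.9.

14896.9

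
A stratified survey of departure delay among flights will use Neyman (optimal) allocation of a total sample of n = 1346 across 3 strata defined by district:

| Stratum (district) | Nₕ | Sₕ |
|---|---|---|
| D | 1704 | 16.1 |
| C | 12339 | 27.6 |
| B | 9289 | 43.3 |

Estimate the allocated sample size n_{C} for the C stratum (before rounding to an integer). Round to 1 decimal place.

595.2

Neyman allocation: nₕ = n·NₕSₕ / Σⱼ NⱼSⱼ.
Σ NⱼSⱼ = 1704·16.1 + 12339·27.6 + 9289·43.3 = 770204.5.
n_{C} = 1346·12339·27.6 / 770204.5 = 595.2.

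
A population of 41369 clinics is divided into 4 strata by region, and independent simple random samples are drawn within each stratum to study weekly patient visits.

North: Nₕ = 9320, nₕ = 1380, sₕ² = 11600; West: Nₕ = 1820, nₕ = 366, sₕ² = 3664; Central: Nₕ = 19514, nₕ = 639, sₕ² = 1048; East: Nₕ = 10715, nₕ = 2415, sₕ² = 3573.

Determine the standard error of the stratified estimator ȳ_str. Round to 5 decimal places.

Var(ȳ_str) = Σₕ Wₕ²(1 − fₕ)sₕ²/nₕ with Wₕ = Nₕ/N, N = 41369.
North: Wₕ = 0.22528947; term = 0.22528947²·(1 − 0.14806867)·11600/1380 = 0.36346724.
West: Wₕ = 0.04399430; term = 0.04399430²·(1 − 0.20109890)·3664/366 = 0.015479614.
Central: Wₕ = 0.47170587; term = 0.47170587²·(1 − 0.03274572)·1048/639 = 0.35297475.
East: Wₕ = 0.25901037; term = 0.25901037²·(1 − 0.22538497)·3573/2415 = 0.076884024.
Sum = 0.80880563.
SE = √(0.80880563) = 0.89934.

0.89934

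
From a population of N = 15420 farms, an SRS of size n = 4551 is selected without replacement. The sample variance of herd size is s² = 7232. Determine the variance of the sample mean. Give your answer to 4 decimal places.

Under SRS without replacement, Var(ȳ) = (1 − f)·s²/n with f = n/N = 4551/15420 = 0.29513619.
Var(ȳ) = (1 − 0.29513619)·7232/4551 = 0.70486381·1.5891013 = 1.1201.

1.1201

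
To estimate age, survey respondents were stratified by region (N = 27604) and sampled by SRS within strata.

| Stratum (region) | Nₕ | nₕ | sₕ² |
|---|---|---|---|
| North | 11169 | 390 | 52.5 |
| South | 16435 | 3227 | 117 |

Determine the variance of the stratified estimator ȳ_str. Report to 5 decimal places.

Var(ȳ_str) = Σₕ Wₕ²(1 − fₕ)sₕ²/nₕ with Wₕ = Nₕ/N, N = 27604.
North: Wₕ = 0.40461527; term = 0.40461527²·(1 − 0.03491808)·52.5/390 = 0.021268821.
South: Wₕ = 0.59538473; term = 0.59538473²·(1 − 0.19634925)·117/3227 = 0.010328794.
Sum = 0.031597615.

0.03160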